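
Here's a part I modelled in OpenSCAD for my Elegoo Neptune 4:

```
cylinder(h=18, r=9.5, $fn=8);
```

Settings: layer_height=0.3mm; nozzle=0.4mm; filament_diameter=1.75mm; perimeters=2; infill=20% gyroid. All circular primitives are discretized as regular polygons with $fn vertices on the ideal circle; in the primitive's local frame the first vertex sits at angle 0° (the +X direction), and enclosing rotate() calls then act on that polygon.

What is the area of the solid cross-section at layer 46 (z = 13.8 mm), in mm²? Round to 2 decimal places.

At z = 13.8 mm: the cylinder: section is a regular 8-gon, circumradius r=9.5 (area = (8/2)·9.500²·sin(360°/8) = 255.27 mm²). Overall, the cross-section is a single solid region. Net area = 255.27 mm².

255.27 mm²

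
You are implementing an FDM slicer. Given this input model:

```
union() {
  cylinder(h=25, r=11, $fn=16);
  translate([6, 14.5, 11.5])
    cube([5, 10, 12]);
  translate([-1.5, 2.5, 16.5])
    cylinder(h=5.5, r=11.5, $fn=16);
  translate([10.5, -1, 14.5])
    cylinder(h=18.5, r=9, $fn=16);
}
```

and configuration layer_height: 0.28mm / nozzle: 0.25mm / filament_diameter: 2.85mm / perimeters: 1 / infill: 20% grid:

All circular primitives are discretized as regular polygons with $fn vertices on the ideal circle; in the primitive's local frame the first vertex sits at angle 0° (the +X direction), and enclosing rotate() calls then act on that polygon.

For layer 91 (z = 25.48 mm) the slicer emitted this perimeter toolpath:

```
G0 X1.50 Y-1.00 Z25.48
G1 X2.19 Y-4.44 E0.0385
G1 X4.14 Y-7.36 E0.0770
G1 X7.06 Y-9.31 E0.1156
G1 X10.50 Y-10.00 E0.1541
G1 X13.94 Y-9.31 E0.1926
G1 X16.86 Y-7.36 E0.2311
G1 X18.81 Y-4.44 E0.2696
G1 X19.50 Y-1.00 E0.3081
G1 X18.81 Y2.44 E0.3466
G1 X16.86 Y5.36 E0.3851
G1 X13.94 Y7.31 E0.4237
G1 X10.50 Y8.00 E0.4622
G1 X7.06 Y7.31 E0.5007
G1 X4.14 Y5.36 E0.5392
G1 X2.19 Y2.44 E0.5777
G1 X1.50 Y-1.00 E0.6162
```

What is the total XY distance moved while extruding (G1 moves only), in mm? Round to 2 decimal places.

Sum the Euclidean lengths of each G1 segment: total = 56.16 mm.

56.16 mm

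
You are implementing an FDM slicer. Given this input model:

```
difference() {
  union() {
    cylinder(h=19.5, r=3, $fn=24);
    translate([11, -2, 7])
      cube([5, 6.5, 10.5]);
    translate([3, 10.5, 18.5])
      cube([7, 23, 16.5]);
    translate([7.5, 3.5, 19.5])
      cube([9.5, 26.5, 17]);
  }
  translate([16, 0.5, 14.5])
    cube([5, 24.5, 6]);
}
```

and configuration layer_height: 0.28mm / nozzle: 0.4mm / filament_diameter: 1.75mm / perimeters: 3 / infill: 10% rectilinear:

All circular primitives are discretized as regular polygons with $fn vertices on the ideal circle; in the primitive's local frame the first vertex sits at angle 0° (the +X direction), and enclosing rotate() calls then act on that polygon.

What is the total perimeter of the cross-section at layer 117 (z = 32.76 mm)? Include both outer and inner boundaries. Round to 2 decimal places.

88.00 mm

At z = 32.76 mm: the cylinder is absent (z outside [0, 19.5]); the cube at (11, -2) is absent (z outside [7, 17.5]); the cube at (3, 10.5) (footprint 7×23) is included at this height (perimeter 60.00 mm); the 9.5×26.5 cube at (7.5, 3.5) contributes its full rectangle (perimeter 72.00 mm); Combining (union): the regions partially overlap (shared area 48.75 mm²), so the edge portions inside another operand are dropped and the merged outline is re-measured after clipping — boundary = 88.00 mm; the cube at (16, 0.5) does not reach this height (z outside [14.5, 20.5]); Subtracting the remaining from the first: none of the subtracted shapes is present at this height, so the result so far is unchanged — boundary = 88.00 mm. Overall, the cross-section is a single solid region. Total boundary length (outer) = 88.00 mm.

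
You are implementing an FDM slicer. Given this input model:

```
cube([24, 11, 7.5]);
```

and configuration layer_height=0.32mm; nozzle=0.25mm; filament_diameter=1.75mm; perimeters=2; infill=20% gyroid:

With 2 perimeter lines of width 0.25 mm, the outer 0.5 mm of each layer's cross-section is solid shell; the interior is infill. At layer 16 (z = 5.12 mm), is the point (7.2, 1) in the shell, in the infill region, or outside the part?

infill

At z = 5.12 mm: the cube (footprint 24×11) is included at this height. Overall, the cross-section is a single solid region. The nearest boundary edge runs (0.00, 0.00)→(24.00, 0.00); distance from the point to it = 1.00 mm. The point is inside the cross-section and 1.00 mm from the nearest boundary — more than the 0.5 mm shell width (2 × 0.25), so it's in the infill interior.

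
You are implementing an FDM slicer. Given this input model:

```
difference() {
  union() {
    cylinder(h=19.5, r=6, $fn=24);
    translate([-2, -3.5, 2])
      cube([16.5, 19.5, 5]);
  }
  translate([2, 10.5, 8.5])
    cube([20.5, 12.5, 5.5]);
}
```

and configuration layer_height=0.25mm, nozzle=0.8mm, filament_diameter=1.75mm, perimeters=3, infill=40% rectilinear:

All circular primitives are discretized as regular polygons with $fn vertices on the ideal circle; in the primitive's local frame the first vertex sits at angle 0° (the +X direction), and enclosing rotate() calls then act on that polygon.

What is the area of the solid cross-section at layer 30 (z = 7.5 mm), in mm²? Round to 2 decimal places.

At z = 7.5 mm: the cylinder: section is a regular 24-gon, circumradius r=6 (area = (24/2)·6.000²·sin(360°/24) = 111.81 mm²); the cube at (-2, -3.5) is not intersected at this z (z outside [2, 7]); Taking the union: only the r=6 cylinder is present, so the union is just that shape — area = 111.81 mm²; the cube at (2, 10.5) is absent (z outside [8.5, 14]); After the difference (first − rest): none of the subtracted shapes is present at this height, so that combined region is unchanged — area = 111.81 mm². Overall, the cross-section is a single solid region. Net area = 111.81 mm².

111.81 mm²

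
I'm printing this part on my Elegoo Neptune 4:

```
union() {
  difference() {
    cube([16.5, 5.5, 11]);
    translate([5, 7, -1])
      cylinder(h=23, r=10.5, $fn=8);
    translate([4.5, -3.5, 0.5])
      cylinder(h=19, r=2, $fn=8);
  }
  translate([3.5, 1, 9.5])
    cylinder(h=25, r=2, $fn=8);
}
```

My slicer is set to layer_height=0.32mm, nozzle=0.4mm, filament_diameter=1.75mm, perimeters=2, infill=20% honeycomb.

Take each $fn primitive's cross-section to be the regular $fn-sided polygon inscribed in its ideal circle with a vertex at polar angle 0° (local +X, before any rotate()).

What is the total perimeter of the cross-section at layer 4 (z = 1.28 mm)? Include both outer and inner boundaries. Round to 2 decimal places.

16.97 mm

At z = 1.28 mm: the 16.5×5.5 cube contributes its full rectangle (perimeter 44.00 mm); the r=10.5 cylinder at (5, 7) contributes a regular 8-gon of circumradius 10.5 (perimeter = 2·8·10.500·sin(180°/8) = 64.29 mm); the r=2 cylinder at (4.5, -3.5) gives a regular 8-gon of circumradius 2 (constant along its height) (perimeter = 2·8·2.000·sin(180°/8) = 12.25 mm); Taking the first minus the rest: starting from the 16.5×5.5 cube, the r=10.5 cylinder at (5, 7) partially overlaps it — only the 75.57 mm² overlap (of its 311.83 mm²) is removed, clipping the outline; the r=2 cylinder at (4.5, -3.5) misses the remaining region (no effect) — boundary = 16.97 mm; the cylinder at (3.5, 1) is not intersected at this z (z outside [9.5, 34.5]); Combining (union): only that combined region is present, so the union is just that shape — boundary = 16.97 mm. Overall, the cross-section is a single solid region. Total boundary length (outer) = 16.97 mm.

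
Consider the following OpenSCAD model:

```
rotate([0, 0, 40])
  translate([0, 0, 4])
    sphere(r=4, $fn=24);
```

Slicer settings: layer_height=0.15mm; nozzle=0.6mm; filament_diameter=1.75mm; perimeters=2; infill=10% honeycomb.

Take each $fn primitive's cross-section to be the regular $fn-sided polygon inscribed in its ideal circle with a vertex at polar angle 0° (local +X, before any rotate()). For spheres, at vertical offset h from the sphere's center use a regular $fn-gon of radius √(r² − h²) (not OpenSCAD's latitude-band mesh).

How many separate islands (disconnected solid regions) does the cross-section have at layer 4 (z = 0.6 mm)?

At z = 0.6 mm: the r=4 sphere contributes a regular 24-gon of circumradius √(4²−3.4²) = 2.107; (rotated 40° about Z; rotation is an isometry so areas/perimeters/island counts are preserved). Overall, the cross-section is a single solid region. Island count = 1.

1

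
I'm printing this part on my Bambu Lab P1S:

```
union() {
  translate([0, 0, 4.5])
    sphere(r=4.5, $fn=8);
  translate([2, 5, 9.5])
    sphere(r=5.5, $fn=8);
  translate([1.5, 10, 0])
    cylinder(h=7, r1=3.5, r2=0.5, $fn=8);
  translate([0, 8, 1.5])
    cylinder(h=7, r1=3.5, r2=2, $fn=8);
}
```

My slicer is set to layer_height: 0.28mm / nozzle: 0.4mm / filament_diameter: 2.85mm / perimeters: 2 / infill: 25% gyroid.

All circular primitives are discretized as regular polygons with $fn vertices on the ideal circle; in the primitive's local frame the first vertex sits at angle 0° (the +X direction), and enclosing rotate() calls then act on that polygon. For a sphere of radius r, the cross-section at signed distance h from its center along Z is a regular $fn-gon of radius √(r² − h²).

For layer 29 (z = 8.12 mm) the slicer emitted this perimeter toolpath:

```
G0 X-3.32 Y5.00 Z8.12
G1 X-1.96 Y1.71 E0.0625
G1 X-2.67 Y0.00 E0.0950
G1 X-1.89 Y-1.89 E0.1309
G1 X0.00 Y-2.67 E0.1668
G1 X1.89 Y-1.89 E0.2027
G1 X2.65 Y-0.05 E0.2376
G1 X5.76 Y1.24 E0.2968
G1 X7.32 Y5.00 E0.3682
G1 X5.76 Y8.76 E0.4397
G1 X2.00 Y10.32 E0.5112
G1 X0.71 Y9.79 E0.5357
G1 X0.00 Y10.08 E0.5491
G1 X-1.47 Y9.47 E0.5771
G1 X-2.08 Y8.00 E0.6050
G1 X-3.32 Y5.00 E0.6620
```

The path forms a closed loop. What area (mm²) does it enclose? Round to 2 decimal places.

93.80 mm²

Apply the shoelace formula to the sequence of (X, Y) vertices; enclosed area = 93.80 mm².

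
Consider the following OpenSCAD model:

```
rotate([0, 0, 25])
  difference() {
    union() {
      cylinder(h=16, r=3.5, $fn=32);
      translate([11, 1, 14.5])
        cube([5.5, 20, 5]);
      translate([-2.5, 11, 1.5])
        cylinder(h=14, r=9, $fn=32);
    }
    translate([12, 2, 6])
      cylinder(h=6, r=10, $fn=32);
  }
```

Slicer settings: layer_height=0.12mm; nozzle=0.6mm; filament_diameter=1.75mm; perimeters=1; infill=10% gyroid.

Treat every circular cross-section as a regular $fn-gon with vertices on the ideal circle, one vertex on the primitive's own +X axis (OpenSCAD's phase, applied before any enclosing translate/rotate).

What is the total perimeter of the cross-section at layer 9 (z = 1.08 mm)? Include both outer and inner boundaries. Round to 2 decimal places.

At z = 1.08 mm: the r=3.5 cylinder gives a regular 32-gon of circumradius 3.5 (constant along its height) (perimeter = 2·32·3.500·sin(180°/32) = 21.96 mm); the cube at (11, 1) does not reach this height (z outside [14.5, 19.5]); the cylinder at (-2.5, 11) does not reach this height (z outside [1.5, 15.5]); Merging all regions: only the r=3.5 cylinder is present, so the union is just that shape — boundary = 21.96 mm; the cylinder at (12, 2) is absent (z outside [6, 12]); Taking the first minus the rest: none of the subtracted shapes is present at this height, so the result so far is unchanged — boundary = 21.96 mm; (whole slice rotated 25° about Z — lengths, areas and connectivity unchanged). Overall, the cross-section is a single solid region. Total boundary length (outer) = 21.96 mm.

21.96 mm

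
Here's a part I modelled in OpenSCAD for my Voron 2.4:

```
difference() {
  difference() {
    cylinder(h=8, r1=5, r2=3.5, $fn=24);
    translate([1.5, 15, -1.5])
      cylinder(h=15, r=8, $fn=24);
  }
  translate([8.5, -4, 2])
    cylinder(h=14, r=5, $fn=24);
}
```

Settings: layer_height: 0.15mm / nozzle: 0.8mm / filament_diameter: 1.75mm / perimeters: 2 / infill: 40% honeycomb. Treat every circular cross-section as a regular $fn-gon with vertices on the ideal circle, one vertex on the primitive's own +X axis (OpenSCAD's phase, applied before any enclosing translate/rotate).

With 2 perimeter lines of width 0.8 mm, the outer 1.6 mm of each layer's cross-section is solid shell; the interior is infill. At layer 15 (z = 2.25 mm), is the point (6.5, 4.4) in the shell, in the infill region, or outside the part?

At z = 2.25 mm: the cone: at t=0.281 of its height the radius interpolates to r₁+(r₂−r₁)t = 4.578, giving a regular 24-gon of that circumradius; the r=8 cylinder at (1.5, 15) gives a regular 24-gon of circumradius 8 (constant along its height); After the difference (first − rest): starting from the cone, the r=8 cylinder at (1.5, 15) misses the remaining region (no effect) — 1 connected region; the r=5 cylinder at (8.5, -4) gives a regular 24-gon of circumradius 5 (constant along its height); After the difference (first − rest): starting from the result so far, the r=5 cylinder at (8.5, -4) partially overlaps it — only the 0.14 mm² overlap (of its 77.65 mm²) is removed, clipping the outline — 1 connected region. Overall, the cross-section is a single solid region. The nearest boundary edge runs (3.24, 3.24)→(3.96, 2.29); distance from the point to it = 3.30 mm. The point is not inside any of the regions above, so it lies outside the cross-section (3.30 mm from the nearest boundary).

outside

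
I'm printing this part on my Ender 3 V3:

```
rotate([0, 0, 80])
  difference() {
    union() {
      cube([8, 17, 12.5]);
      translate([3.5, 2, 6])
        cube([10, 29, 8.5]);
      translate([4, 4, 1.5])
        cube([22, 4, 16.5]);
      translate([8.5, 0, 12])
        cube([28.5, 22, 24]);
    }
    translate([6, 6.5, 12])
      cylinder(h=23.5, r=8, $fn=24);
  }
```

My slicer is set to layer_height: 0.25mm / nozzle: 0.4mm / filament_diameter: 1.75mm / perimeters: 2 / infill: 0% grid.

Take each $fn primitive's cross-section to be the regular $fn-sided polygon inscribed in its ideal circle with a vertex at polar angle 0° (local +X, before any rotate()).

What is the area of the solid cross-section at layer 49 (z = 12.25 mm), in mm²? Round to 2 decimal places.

At z = 12.25 mm: the cube (footprint 8×17) is included at this height (area 136.00 mm²); the 10×29 cube at (3.5, 2) contributes its full rectangle (area 290.00 mm²); the 22×4 cube at (4, 4) contributes its full rectangle (area 88.00 mm²); the 28.5×22 cube at (8.5, 0) contributes its full rectangle (area 627.00 mm²); Taking the union: the regions partially overlap — summed areas 1141.00 mm² minus the doubly-counted overlap 255.50 mm² gives 885.50 mm² — area = 885.50 mm²; the r=8 cylinder at (6, 6.5) gives a regular 24-gon of circumradius 8 (constant along its height) (area = (24/2)·8.000²·sin(360°/24) = 198.77 mm²); Taking the first minus the rest: starting from that combined region (885.50 mm²), the r=8 cylinder at (6, 6.5) partially overlaps it — only the 174.73 mm² overlap (of its 198.77 mm²) is removed, clipping the outline — area = 710.77 mm²; (rotated 80° about Z; rotation is an isometry so areas/perimeters/island counts are preserved). Overall, the cross-section has 2 separate islands. Net area = 710.77 mm².

710.77 mm²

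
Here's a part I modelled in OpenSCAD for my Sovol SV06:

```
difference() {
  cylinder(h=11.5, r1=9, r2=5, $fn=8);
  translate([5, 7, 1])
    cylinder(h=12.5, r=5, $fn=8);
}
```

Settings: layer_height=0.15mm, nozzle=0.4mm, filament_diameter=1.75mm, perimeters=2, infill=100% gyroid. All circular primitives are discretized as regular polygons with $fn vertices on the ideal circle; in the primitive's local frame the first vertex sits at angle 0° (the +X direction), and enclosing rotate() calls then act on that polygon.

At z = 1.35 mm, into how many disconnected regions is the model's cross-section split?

At z = 1.35 mm: the cone: at t=0.117 of its height the radius interpolates to r₁+(r₂−r₁)t = 8.530, giving a regular 8-gon of that circumradius; the r=5 cylinder at (5, 7) gives a regular 8-gon of circumradius 5 (constant along its height); After the difference (first − rest): starting from the cone, the r=5 cylinder at (5, 7) partially overlaps it — only the 26.20 mm² overlap (of its 70.71 mm²) is removed, clipping the outline — 1 connected region. The result has 1 disconnected region.

1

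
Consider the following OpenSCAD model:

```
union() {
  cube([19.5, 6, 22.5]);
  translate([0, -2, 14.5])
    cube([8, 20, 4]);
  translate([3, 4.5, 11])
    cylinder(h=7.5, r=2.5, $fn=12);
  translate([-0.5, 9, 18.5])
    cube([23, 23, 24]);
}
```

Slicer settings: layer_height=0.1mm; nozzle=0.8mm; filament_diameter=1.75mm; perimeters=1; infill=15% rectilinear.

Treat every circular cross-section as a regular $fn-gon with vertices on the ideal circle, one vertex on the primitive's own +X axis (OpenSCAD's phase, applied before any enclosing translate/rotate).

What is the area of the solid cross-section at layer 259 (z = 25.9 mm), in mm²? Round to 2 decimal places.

529.00 mm²

At z = 25.9 mm: the cube is not intersected at this z (z outside [0, 22.5]); the cube at (0, -2) is absent (z outside [14.5, 18.5]); the cylinder at (3, 4.5) is not intersected at this z (z outside [11, 18.5]); the cube at (-0.5, 9) (footprint 23×23) is included at this height (area 529.00 mm²); Combining (union): only the 23×23 cube at (-0.5, 9) is present, so the union is just that shape — area = 529.00 mm². Overall, the cross-section is a single solid region. Net area = 529.00 mm².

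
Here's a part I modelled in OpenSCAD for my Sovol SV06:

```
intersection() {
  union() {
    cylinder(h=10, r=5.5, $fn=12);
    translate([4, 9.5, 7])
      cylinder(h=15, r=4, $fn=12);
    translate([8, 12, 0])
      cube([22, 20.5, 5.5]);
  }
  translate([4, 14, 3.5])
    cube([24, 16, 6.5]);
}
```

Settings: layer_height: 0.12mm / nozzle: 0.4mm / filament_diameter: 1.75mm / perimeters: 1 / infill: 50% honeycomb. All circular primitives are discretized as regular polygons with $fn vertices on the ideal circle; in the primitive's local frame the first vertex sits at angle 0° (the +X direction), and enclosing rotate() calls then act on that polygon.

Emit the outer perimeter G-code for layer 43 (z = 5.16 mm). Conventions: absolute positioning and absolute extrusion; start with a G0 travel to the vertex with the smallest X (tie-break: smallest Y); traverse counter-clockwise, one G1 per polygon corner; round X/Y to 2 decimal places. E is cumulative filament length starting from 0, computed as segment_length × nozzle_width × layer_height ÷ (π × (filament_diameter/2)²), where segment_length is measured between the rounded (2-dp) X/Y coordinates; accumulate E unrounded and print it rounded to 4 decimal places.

G0 X8.00 Y14.00 Z5.16
G1 X28.00 Y14.00 E0.3991
G1 X28.00 Y30.00 E0.7184
G1 X8.00 Y30.00 E1.1175
G1 X8.00 Y14.00 E1.4368

At z = 5.16 mm: the cylinder: section is a regular 12-gon, circumradius r=5.5; the cylinder at (4, 9.5) is not intersected at this z (z outside [7, 22]); the cube at (8, 12) is present — its section is the full 22×20.5 rectangle; Merging all regions: the 2 present regions are separate (no shared area or edge), so areas and boundary lengths simply add and each stays a separate island — 2 connected regions; the cube at (4, 14) is present — its section is the full 24×16 rectangle; After intersecting: the 24×16 cube at (4, 14) partially overlaps that combined region; clipping to the common part keeps 320.00 mm² — 1 connected region. The outline is a single polygon with 4 vertices. Extrusion per mm of travel: 0.4 × 0.12 / (π × 0.875²) = 0.019956. Accumulating E over each segment gives final E = 1.4368.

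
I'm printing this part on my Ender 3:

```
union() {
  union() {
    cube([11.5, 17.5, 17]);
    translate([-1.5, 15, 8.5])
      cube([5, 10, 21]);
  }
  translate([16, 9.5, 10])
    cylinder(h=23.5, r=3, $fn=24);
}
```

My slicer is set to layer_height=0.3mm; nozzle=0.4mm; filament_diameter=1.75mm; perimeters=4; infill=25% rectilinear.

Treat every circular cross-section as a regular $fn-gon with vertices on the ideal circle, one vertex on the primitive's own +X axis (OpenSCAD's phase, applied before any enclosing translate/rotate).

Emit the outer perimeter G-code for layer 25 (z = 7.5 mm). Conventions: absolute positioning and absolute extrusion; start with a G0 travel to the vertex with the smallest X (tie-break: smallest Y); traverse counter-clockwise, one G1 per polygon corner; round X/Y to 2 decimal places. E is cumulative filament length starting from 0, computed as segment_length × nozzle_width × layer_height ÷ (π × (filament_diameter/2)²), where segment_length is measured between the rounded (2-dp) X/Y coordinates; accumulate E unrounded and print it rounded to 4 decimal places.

G0 X0.00 Y0.00 Z7.50
G1 X11.50 Y0.00 E0.5737
G1 X11.50 Y17.50 E1.4468
G1 X0.00 Y17.50 E2.0206
G1 X0.00 Y0.00 E2.8936

At z = 7.5 mm: the cube is present — its section is the full 11.5×17.5 rectangle; the cube at (-1.5, 15) is absent (z outside [8.5, 29.5]); Combining (union): only the 11.5×17.5 cube is present, so the union is just that shape — 1 connected region; the cylinder at (16, 9.5) does not reach this height (z outside [10, 33.5]); Merging all regions: only that combined region is present, so the union is just that shape — 1 connected region. The outline is a single polygon with 4 vertices. Extrusion per mm of travel: 0.4 × 0.3 / (π × 0.875²) = 0.049890. Accumulating E over each segment gives final E = 2.8936.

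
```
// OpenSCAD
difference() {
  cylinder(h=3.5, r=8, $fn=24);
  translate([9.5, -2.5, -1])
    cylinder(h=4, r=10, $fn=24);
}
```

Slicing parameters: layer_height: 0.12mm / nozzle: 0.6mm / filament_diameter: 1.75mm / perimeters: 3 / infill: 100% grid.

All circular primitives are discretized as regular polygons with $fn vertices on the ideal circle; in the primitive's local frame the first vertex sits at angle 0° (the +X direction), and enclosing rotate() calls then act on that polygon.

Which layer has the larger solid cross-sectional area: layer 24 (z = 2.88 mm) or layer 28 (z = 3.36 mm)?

layer 28 (z = 3.36 mm)

Layer 24 (z = 2.88): the r=8 cylinder gives a regular 24-gon of circumradius 8 (constant along its height) (area = (24/2)·8.000²·sin(360°/24) = 198.77 mm²); the cylinder at (9.5, -2.5): section is a regular 24-gon, circumradius r=10 (area = (24/2)·10.000²·sin(360°/24) = 310.58 mm²); After the difference (first − rest): starting from the r=8 cylinder (198.77 mm²), the r=10 cylinder at (9.5, -2.5) partially overlaps it — only the 84.00 mm² overlap (of its 310.58 mm²) is removed, clipping the outline — area = 114.77 mm². So its area = 114.77 mm². Layer 28 (z = 3.36): the r=8 cylinder contributes a regular 24-gon of circumradius 8 (area = (24/2)·8.000²·sin(360°/24) = 198.77 mm²); the cylinder at (9.5, -2.5) does not reach this height (z outside [-1, 3]); After the difference (first − rest): none of the subtracted shapes is present at this height, so the r=8 cylinder is unchanged — area = 198.77 mm². So its area = 198.77 mm². Layer 28 is larger (198.77 vs 114.77 mm²).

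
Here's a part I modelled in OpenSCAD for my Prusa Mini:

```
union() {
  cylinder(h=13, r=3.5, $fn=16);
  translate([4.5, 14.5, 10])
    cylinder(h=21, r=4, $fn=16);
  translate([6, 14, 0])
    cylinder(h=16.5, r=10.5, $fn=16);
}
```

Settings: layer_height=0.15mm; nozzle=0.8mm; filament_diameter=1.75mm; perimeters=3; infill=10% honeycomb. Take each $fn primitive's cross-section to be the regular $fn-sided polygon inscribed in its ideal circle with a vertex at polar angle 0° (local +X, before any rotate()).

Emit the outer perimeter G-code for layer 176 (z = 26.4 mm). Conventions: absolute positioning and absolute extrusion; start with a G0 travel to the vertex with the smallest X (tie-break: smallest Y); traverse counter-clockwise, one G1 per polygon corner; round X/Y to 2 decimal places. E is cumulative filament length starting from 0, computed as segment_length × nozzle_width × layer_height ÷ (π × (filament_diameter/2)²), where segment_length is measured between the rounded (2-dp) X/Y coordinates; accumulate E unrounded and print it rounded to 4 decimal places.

G0 X0.50 Y14.50 Z26.40
G1 X0.80 Y12.97 E0.0778
G1 X1.67 Y11.67 E0.1558
G1 X2.97 Y10.80 E0.2339
G1 X4.50 Y10.50 E0.3117
G1 X6.03 Y10.80 E0.3894
G1 X7.33 Y11.67 E0.4675
G1 X8.20 Y12.97 E0.5455
G1 X8.50 Y14.50 E0.6233
G1 X8.20 Y16.03 E0.7011
G1 X7.33 Y17.33 E0.7791
G1 X6.03 Y18.20 E0.8572
G1 X4.50 Y18.50 E0.9350
G1 X2.97 Y18.20 E1.0127
G1 X1.67 Y17.33 E1.0908
G1 X0.80 Y16.03 E1.1688
G1 X0.50 Y14.50 E1.2466

At z = 26.4 mm: the cylinder is absent (z outside [0, 13]); the r=4 cylinder at (4.5, 14.5) contributes a regular 16-gon of circumradius 4; the cylinder at (6, 14) is absent (z outside [0, 16.5]); Taking the union: only the r=4 cylinder at (4.5, 14.5) is present, so the union is just that shape — 1 connected region. The outline is a single polygon with 16 vertices. Extrusion per mm of travel: 0.8 × 0.15 / (π × 0.875²) = 0.049890. Accumulating E over each segment gives final E = 1.2466.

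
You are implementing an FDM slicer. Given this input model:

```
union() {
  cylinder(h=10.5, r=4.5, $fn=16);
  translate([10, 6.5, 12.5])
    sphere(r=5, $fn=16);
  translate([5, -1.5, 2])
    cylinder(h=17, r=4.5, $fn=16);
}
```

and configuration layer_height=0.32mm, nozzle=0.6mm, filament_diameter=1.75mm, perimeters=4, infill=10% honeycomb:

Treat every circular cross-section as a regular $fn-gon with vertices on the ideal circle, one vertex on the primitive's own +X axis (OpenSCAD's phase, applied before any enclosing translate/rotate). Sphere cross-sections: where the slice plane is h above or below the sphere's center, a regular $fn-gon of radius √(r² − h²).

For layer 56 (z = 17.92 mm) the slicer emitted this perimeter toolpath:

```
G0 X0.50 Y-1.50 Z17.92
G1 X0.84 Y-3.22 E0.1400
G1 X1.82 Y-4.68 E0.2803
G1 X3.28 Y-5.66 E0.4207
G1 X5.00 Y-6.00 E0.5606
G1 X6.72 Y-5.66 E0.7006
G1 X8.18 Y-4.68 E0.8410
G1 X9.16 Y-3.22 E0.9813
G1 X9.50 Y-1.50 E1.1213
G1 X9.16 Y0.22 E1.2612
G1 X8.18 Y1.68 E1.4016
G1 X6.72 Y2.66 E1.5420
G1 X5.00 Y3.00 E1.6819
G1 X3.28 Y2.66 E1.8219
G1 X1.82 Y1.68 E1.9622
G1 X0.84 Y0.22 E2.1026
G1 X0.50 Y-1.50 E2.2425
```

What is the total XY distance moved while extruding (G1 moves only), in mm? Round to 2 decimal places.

28.09 mm

Sum the Euclidean lengths of each G1 segment: total = 28.09 mm.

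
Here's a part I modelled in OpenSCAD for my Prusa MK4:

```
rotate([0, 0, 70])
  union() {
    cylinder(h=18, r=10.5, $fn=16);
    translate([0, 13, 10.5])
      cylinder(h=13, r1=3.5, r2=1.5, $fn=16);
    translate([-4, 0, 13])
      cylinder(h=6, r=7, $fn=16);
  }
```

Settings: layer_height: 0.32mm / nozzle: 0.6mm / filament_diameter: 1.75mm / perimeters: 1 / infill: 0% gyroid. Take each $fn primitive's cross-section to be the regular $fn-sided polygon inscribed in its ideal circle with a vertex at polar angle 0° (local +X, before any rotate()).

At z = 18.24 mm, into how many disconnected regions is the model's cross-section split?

2

At z = 18.24 mm: the cylinder is absent (z outside [0, 18]); the cone at (0, 13): at t=0.595 of its height the radius interpolates to r₁+(r₂−r₁)t = 2.309, giving a regular 16-gon of that circumradius; the cylinder at (-4, 0): section is a regular 16-gon, circumradius r=7; Combining (union): the 2 present regions are separate (no shared area or edge), so areas and boundary lengths simply add and each stays a separate island — 2 connected regions; (whole slice rotated 70° about Z — lengths, areas and connectivity unchanged). The result has 2 disconnected regions.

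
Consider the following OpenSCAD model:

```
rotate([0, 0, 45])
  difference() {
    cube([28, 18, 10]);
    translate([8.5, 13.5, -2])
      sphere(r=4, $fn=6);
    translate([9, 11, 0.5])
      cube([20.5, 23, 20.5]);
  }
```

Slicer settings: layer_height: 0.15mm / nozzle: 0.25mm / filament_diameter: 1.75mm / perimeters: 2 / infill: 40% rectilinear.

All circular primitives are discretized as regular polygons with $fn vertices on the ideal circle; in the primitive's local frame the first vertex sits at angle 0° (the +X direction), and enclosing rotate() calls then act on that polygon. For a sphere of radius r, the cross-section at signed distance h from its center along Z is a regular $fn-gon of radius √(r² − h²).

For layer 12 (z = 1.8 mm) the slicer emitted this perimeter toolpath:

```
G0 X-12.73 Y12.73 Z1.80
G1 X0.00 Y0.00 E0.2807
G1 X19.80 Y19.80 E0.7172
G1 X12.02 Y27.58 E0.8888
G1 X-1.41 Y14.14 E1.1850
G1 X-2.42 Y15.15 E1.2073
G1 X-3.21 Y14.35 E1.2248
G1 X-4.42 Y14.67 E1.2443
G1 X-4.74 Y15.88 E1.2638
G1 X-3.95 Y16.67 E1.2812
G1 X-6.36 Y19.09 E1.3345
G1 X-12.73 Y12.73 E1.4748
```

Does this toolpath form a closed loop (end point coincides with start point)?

yes

Start point (G0): (-12.73, 12.73). End point (last G1): the path returns to the start — closed.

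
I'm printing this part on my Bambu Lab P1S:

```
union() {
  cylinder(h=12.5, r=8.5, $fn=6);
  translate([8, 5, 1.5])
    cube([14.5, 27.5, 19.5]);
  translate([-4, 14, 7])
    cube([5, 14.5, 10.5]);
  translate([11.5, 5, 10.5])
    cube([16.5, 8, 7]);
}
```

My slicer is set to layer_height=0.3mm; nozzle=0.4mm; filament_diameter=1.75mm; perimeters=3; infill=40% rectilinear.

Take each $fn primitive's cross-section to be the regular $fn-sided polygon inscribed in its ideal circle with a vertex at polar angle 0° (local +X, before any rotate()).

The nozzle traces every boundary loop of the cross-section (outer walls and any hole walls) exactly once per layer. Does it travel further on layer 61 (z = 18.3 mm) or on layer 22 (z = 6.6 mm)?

layer 22 (z = 6.6 mm)

Layer 61 (z = 18.3): the cylinder does not reach this height (z outside [0, 12.5]); the 14.5×27.5 cube at (8, 5) contributes its full rectangle (perimeter 84.00 mm); the cube at (-4, 14) does not reach this height (z outside [7, 17.5]); the cube at (11.5, 5) is not intersected at this z (z outside [10.5, 17.5]); Merging all regions: only the 14.5×27.5 cube at (8, 5) is present, so the union is just that shape — boundary = 84.00 mm. So its perimeter = 84.00 mm. Layer 22 (z = 6.6): the cylinder: section is a regular 6-gon, circumradius r=8.5 (perimeter = 2·6·8.500·sin(180°/6) = 51.00 mm); the 14.5×27.5 cube at (8, 5) contributes its full rectangle (perimeter 84.00 mm); the cube at (-4, 14) is absent (z outside [7, 17.5]); the cube at (11.5, 5) does not reach this height (z outside [10.5, 17.5]); Taking the union: the 2 present regions are separate (no shared area or edge), so areas and boundary lengths simply add and each stays a separate island — boundary = 135.00 mm. So its perimeter = 135.00 mm. Layer 22 is larger (135.00 vs 84.00 mm).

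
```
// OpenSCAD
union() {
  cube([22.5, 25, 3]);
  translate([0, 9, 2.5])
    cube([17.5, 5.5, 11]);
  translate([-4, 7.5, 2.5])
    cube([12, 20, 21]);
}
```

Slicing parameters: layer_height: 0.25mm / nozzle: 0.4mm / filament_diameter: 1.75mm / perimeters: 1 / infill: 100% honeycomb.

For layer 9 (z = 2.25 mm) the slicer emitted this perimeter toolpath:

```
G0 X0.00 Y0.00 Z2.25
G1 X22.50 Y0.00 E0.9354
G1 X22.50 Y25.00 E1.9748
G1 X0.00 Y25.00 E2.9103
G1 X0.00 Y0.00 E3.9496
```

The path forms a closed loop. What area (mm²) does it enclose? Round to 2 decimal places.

562.50 mm²

Apply the shoelace formula to the sequence of (X, Y) vertices; enclosed area = 562.50 mm².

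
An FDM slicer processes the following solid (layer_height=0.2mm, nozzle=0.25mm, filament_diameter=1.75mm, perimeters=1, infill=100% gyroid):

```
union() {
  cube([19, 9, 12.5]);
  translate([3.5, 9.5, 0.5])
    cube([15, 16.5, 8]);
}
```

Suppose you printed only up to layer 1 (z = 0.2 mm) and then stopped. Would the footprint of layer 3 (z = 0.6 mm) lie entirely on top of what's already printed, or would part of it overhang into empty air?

Compare the two slices. At z = 0.2: the cube (footprint 19×9) is included at this height (area 171.00 mm²); the cube at (3.5, 9.5) is not intersected at this z (z outside [0.5, 8.5]); Merging all regions: only the 19×9 cube is present, so the union is just that shape — area = 171.00 mm². At z = 0.6: the cube is present — its section is the full 19×9 rectangle (area 171.00 mm²); the cube at (3.5, 9.5) is present — its section is the full 15×16.5 rectangle (area 247.50 mm²); Taking the union: the 2 present regions are separate (no shared area or edge), so areas and boundary lengths simply add and each stays a separate island — area = 418.50 mm². Checking containment: at z = 0.6 the cross-section extends beyond the z = 0.2 cross-section by about 247.50 mm².

part overhangs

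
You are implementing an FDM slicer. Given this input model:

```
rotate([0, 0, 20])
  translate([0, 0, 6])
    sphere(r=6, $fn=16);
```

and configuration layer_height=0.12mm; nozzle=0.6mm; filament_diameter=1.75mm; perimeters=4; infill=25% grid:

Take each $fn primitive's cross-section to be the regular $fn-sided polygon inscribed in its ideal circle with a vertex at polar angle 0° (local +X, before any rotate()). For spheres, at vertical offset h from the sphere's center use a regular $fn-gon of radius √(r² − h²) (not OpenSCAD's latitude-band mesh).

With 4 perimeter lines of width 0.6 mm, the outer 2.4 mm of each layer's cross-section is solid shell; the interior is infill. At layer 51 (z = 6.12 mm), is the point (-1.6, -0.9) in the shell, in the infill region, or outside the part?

At z = 6.12 mm: the sphere: section is a regular 16-gon, circumradius = √(r²−h²) = √(6²−0.12²) = 5.999; (whole slice rotated 20° about Z — lengths, areas and connectivity unchanged). Overall, the cross-section is a single solid region. Undo the 20° rotation: the query point maps to (-1.811, -0.298) in the un-rotated model frame. The nearest boundary edge runs (-6.00, 0.00)→(-5.54, -2.30); distance from the point to it = 4.05 mm. The point is inside the cross-section and 4.05 mm from the nearest boundary — more than the 2.4 mm shell width (4 × 0.6), so it's in the infill interior.

infill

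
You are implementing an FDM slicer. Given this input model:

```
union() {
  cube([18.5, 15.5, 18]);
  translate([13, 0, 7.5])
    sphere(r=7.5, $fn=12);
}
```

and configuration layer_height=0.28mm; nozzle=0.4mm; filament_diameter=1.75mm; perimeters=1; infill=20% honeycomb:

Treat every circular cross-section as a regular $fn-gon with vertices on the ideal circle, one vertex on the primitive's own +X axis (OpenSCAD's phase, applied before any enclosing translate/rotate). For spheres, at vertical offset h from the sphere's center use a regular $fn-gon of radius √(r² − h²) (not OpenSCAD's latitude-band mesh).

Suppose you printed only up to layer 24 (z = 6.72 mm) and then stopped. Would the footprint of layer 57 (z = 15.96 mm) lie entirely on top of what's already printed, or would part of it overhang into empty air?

Compare the two slices. At z = 6.72: the cube (footprint 18.5×15.5) is included at this height (area 286.75 mm²); the r=7.5 sphere at (13, 0) slices to a regular 12-gon of circumradius 7.459 (√(r²−h²) with h=0.78 from center) (area = (12/2)·7.459²·sin(360°/12) = 166.92 mm²); Merging all regions: the regions partially overlap — summed areas 453.67 mm² minus the doubly-counted overlap 77.56 mm² gives 376.12 mm² — area = 376.12 mm². At z = 15.96: the 18.5×15.5 cube contributes its full rectangle (area 286.75 mm²); the sphere at (13, 0) is absent (|z−center|=8.460 > r=7.5); Merging all regions: only the 18.5×15.5 cube is present, so the union is just that shape — area = 286.75 mm². Checking containment: the cross-section at z = 15.96 is a subset of the cross-section at z = 6.72.

entirely on top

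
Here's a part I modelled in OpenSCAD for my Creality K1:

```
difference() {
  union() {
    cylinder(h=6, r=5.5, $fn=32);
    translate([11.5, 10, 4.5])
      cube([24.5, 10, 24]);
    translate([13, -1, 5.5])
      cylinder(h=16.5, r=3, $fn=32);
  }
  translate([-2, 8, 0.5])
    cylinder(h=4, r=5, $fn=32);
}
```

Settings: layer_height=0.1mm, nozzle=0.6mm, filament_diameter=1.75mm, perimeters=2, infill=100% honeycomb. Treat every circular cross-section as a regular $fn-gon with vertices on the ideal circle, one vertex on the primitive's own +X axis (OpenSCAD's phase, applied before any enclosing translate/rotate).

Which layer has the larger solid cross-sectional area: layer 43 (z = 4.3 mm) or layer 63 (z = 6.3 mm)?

Layer 43 (z = 4.3): the r=5.5 cylinder contributes a regular 32-gon of circumradius 5.5 (area = (32/2)·5.500²·sin(360°/32) = 94.42 mm²); the cube at (11.5, 10) is not intersected at this z (z outside [4.5, 28.5]); the cylinder at (13, -1) does not reach this height (z outside [5.5, 22]); Combining (union): only the r=5.5 cylinder is present, so the union is just that shape — area = 94.42 mm²; the r=5 cylinder at (-2, 8) contributes a regular 32-gon of circumradius 5 (area = (32/2)·5.000²·sin(360°/32) = 78.04 mm²); Subtracting the remaining from the first: starting from the result so far (94.42 mm²), the r=5 cylinder at (-2, 8) partially overlaps it — only the 9.75 mm² overlap (of its 78.04 mm²) is removed, clipping the outline — area = 84.68 mm². So its area = 84.68 mm². Layer 63 (z = 6.3): the cylinder is not intersected at this z (z outside [0, 6]); the 24.5×10 cube at (11.5, 10) contributes its full rectangle (area 245.00 mm²); the r=3 cylinder at (13, -1) gives a regular 32-gon of circumradius 3 (constant along its height) (area = (32/2)·3.000²·sin(360°/32) = 28.09 mm²); Combining (union): the 2 present regions are separate (no shared area or edge), so areas and boundary lengths simply add and each stays a separate island — area = 273.09 mm²; the cylinder at (-2, 8) is not intersected at this z (z outside [0.5, 4.5]); Taking the first minus the rest: none of the subtracted shapes is present at this height, so the result so far is unchanged — area = 273.09 mm². So its area = 273.09 mm². Layer 63 is larger (273.09 vs 84.68 mm²).

layer 63 (z = 6.3 mm)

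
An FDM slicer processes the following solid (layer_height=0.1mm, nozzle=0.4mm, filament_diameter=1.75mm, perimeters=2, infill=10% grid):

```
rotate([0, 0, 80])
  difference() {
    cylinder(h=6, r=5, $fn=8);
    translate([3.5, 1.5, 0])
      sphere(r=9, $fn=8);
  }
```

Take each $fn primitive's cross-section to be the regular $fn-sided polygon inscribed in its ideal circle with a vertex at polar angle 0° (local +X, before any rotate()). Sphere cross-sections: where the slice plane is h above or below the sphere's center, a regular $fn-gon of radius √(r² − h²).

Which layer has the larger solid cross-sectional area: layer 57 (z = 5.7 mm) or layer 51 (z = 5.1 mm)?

Layer 57 (z = 5.7): the cylinder: section is a regular 8-gon, circumradius r=5 (area = (8/2)·5.000²·sin(360°/8) = 70.71 mm²); the r=9 sphere at (3.5, 1.5) slices to a regular 8-gon of circumradius 6.965 (√(r²−h²) with h=5.7 from center) (area = (8/2)·6.965²·sin(360°/8) = 137.21 mm²); Subtracting the remaining from the first: starting from the r=5 cylinder (70.71 mm²), the r=9 sphere at (3.5, 1.5) partially overlaps it — only the 55.81 mm² overlap (of its 137.21 mm²) is removed, clipping the outline — area = 14.90 mm²; (rotated 80° about Z; rotation is an isometry so areas/perimeters/island counts are preserved). So its area = 14.90 mm². Layer 51 (z = 5.1): the r=5 cylinder gives a regular 8-gon of circumradius 5 (constant along its height) (area = (8/2)·5.000²·sin(360°/8) = 70.71 mm²); the r=9 sphere at (3.5, 1.5) contributes a regular 8-gon of circumradius √(9²−5.1²) = 7.416 (area = (8/2)·7.416²·sin(360°/8) = 155.54 mm²); Subtracting the remaining from the first: starting from the r=5 cylinder (70.71 mm²), the r=9 sphere at (3.5, 1.5) partially overlaps it — only the 60.30 mm² overlap (of its 155.54 mm²) is removed, clipping the outline — area = 10.41 mm²; (whole slice rotated 80° about Z — lengths, areas and connectivity unchanged). So its area = 10.41 mm². Layer 57 is larger (14.90 vs 10.41 mm²).

layer 57 (z = 5.7 mm)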